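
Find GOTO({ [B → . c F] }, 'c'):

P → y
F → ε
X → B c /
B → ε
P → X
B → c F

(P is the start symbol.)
{ [B → c . F], [F → .] }

GOTO(I, 'c') = CLOSURE({ [A → αX.β] : [A → α.Xβ] ∈ I, X = 'c' })

Items with dot before 'c', with the dot advanced:
  [B → . c F] → [B → c . F]
Closure of the advanced items:
  [B → c . F] has the dot before F: add [F → .]

GOTO = { [B → c . F], [F → .] }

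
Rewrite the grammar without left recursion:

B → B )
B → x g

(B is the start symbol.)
B → x g B'
B' → ) B'
B' → ε

B is directly left-recursive. The standard transformation for
  A → A α₁ | ... | A α_m | β₁ | ... | β_n
is
  A  → β₁ A' | ... | β_n A'
  A' → α₁ A' | ... | α_m A' | ε

B → x g becomes B → x g B'
B → B ) becomes B' → ) B'
Add B' → ε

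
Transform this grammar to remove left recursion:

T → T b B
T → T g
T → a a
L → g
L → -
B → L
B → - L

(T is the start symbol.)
T is directly left-recursive. The standard transformation for
  A → A α₁ | ... | A α_m | β₁ | ... | β_n
is
  A  → β₁ A' | ... | β_n A'
  A' → α₁ A' | ... | α_m A' | ε

T → a a becomes T → a a T'
T → T b B becomes T' → b B T'
T → T g becomes T' → g T'
Add T' → ε

Productions for other non-terminals are unchanged:
  L → g
  L → -
  B → L
  B → - L

Resulting grammar:
T → a a T'
T' → b B T'
T' → g T'
T' → ε
L → g
L → -
B → L
B → - L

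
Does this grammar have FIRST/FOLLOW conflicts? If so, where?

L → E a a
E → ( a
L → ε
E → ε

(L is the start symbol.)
No FIRST/FOLLOW conflicts.

Nullable non-terminals: E, L.
FIRST sets used below: FIRST(E) = { '(', ε }

E: nullable alternative(s) E → ε; FOLLOW(E) = { 'a' }
  E → ( a: FIRST \ {ε} = { '(' } — disjoint from FOLLOW(E)
  E → ε: FIRST \ {ε} = { } — this is the only nullable alternative, skip

L: nullable alternative(s) L → ε; FOLLOW(L) = { $ }
  L → E a a: FIRST \ {ε} = { '(', 'a' } — disjoint from FOLLOW(L)
  L → ε: FIRST \ {ε} = { } — this is the only nullable alternative, skip

No FIRST/FOLLOW conflicts found.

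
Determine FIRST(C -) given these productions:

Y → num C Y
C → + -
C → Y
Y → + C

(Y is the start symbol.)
{ '+', 'num' }

FIRST sets of the non-terminals involved (from the grammar, by fixed-point iteration):
  FIRST(C) = { '+', 'num' }

To compute FIRST(C -), process the symbols left to right:
Symbol C is a non-terminal. Add FIRST(C) \ {ε} = { '+', 'num' }
C is not nullable (ε ∉ FIRST(C)), so stop here.
FIRST(C -) = { '+', 'num' }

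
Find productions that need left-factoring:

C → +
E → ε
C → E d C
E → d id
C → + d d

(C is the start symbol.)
Left-factoring is needed when two productions for the same non-terminal
share a common prefix on the right-hand side.

Productions for C:
  C → +
  C → E d C
  C → + d d
Productions for E:
  E → ε
  E → d id

Found common prefix '+' in productions for C

Answer: Yes, C has productions with common prefix '+'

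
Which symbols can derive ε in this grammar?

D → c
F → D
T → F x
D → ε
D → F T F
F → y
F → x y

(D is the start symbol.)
{ 'D', 'F' }

ε-productions: D → ε
So D is immediately nullable.
F → D: every symbol on the right is nullable, so F is nullable too.
No further non-terminal can be added: every production for the remaining non-terminals contains a terminal or a non-nullable non-terminal.
Nullable = { 'D', 'F' }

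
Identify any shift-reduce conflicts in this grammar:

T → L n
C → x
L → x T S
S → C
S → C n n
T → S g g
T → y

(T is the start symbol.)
Yes — I1: [S → C .] vs [S → C . n n]; I5: [C → x .] vs [C → . x]

A shift-reduce conflict occurs when an LR(0) state has both:
  - a complete (reduce) item [A → α .] (dot at the end), and
  - a shift item [B → β . c γ] (dot before a terminal).

Augment with T' → T and build the canonical LR(0) collection (I0 = CLOSURE({[T' → . T]}), then GOTO on every symbol after a dot until no new states appear). It has 15 states:
  I0: { [C → . x], [L → . x T S], [S → . C n n], [S → . C], [T → . L n], [T → . S g g], [T → . y], [T' → . T] }  — shift
  I1: { [S → C . n n], [S → C .] }  — shift, reduce
  I2: { [T → L . n] }  — shift
  I3: { [T → S . g g] }  — shift
  I4: { [T' → T .] }  — accept
  I5: { [C → . x], [C → x .], [L → . x T S], [L → x . T S], [S → . C n n], [S → . C], [T → . L n], [T → . S g g], [T → . y] }  — shift, reduce
  I6: { [T → y .] }  — reduce
  I7: { [C → . x], [L → x T . S], [S → . C n n], [S → . C] }  — shift
  I8: { [L → x T S .] }  — reduce
  I9: { [C → x .] }  — reduce
  I10: { [T → S g . g] }  — shift
  I11: { [T → S g g .] }  — reduce
  I12: { [T → L n .] }  — reduce
  I13: { [S → C n . n] }  — shift
  I14: { [S → C n n .] }  — reduce

I1 contains reduce item [S → C .] and shift item [S → C . n n] — shift-reduce conflict.
I5 contains reduce item [C → x .] and shift items [C → . x], [L → . x T S], [T → . y] — shift-reduce conflict.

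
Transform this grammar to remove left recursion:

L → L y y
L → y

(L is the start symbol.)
L is directly left-recursive. The standard transformation for
  A → A α₁ | ... | A α_m | β₁ | ... | β_n
is
  A  → β₁ A' | ... | β_n A'
  A' → α₁ A' | ... | α_m A' | ε

L → y becomes L → y L'
L → L y y becomes L' → y y L'
Add L' → ε

Resulting grammar:
L → y L'
L' → y y L'
L' → ε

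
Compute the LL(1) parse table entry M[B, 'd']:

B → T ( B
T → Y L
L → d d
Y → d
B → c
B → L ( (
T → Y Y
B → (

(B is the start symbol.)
B → T ( B, B → L ( (

To find M[B, 'd'], we find productions for B where 'd' is in the predict set (PREDICT(N → α) = (FIRST(α) \ {ε}) ∪ (FOLLOW(N) if α ⇒* ε)).

Relevant sets:
  FIRST(T) = { 'd' }
  FIRST(L) = { 'd' }

B → T ( B: PREDICT = { 'd' }
  'd' is in predict set, so this production goes in M[B, 'd']
B → c: PREDICT = { 'c' }
B → L ( (: PREDICT = { 'd' }
  'd' is in predict set, so this production goes in M[B, 'd']
B → (: PREDICT = { '(' }

M[B, 'd'] = B → T ( B, B → L ( (  (a multiply-defined cell — the grammar is not LL(1))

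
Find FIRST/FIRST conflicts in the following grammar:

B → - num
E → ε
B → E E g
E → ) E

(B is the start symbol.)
FIRST sets of the non-terminals at (or reachable through a nullable prefix from) the front of some alternative:
  FIRST(E) = { ')', ε }

Productions for B:
  B → - num: FIRST = { '-' }
  B → E E g: FIRST = { ')', 'g' }
Productions for E:
  E → ε: FIRST = { ε }
  E → ) E: FIRST = { ')' }

All alternatives of each non-terminal have pairwise disjoint FIRST sets.

Answer: No FIRST/FIRST conflicts.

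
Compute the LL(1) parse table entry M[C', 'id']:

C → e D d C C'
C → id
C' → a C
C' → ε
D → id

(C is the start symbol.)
Empty (error entry)

To find M[C', 'id'], we find productions for C' where 'id' is in the predict set (PREDICT(N → α) = (FIRST(α) \ {ε}) ∪ (FOLLOW(N) if α ⇒* ε)).

Relevant sets:
  FOLLOW(C') = { $, 'a' }

C' → a C: PREDICT = { 'a' }
C' → ε: PREDICT = { $, 'a' }

M[C', 'id'] is empty (no production applies)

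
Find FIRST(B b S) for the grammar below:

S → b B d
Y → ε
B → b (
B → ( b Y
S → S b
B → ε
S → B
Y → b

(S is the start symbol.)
{ '(', 'b' }

FIRST sets of the non-terminals involved (from the grammar, by fixed-point iteration):
  FIRST(B) = { '(', 'b', ε }

To compute FIRST(B b S), process the symbols left to right:
Symbol B is a non-terminal. Add FIRST(B) \ {ε} = { '(', 'b' }
B is nullable (ε ∈ FIRST(B)), continue to the next symbol.
Symbol b is a terminal. Add 'b' and stop.
FIRST(B b S) = { '(', 'b' }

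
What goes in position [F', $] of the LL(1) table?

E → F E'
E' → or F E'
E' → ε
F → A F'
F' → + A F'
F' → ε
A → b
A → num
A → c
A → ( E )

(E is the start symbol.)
To find M[F', $], we find productions for F' where $ is in the predict set (PREDICT(N → α) = (FIRST(α) \ {ε}) ∪ (FOLLOW(N) if α ⇒* ε)).

Relevant sets:
  FOLLOW(F') = { $, ')', 'or' }

F' → + A F': PREDICT = { '+' }
F' → ε: PREDICT = { $, ')', 'or' }
  $ is in predict set, so this production goes in M[F', $]

M[F', $] = F' → ε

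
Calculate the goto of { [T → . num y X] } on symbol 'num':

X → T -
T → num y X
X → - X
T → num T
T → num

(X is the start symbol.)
GOTO(I, 'num') = CLOSURE({ [A → αX.β] : [A → α.Xβ] ∈ I, X = 'num' })

Items with dot before 'num', with the dot advanced:
  [T → . num y X] → [T → num . y X]
Closure adds nothing (no advanced item has the dot before a non-terminal).

GOTO = { [T → num . y X] }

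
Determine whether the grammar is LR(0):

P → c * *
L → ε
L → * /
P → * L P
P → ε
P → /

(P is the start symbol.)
No. Shift-reduce conflict between [P → .] and [P → . * L P]

A grammar is LR(0) if no state in the canonical LR(0) collection has:
  - both a shift item (dot before a terminal) and a complete item (shift-reduce conflict), or
  - two or more complete items (reduce-reduce conflict; the accept item [P' → P .] counts as a complete item here).

Augment with P' → P and build the canonical LR(0) collection (I0 = CLOSURE({[P' → . P]}), then GOTO on every symbol after a dot until no new states appear). It has 11 states:
  I0: { [P → . * L P], [P → . /], [P → . c * *], [P → .], [P' → . P] }  — shift, reduce
  I1: { [L → . * /], [L → .], [P → * . L P] }  — shift, reduce
  I2: { [P → / .] }  — reduce
  I3: { [P' → P .] }  — accept
  I4: { [P → c . * *] }  — shift
  I5: { [P → c * . *] }  — shift
  I6: { [P → c * * .] }  — reduce
  I7: { [L → * . /] }  — shift
  I8: { [P → * L . P], [P → . * L P], [P → . /], [P → . c * *], [P → .] }  — shift, reduce
  I9: { [P → * L P .] }  — reduce
  I10: { [L → * / .] }  — reduce

Conflict in state I0:
  Shift-reduce conflict between [P → .] and [P → . * L P]
So the grammar is NOT LR(0).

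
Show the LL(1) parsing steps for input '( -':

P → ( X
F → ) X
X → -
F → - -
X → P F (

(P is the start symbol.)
LL(1) parsing maintains a stack (initially the start symbol over $) and the input. At each step: if the stack top is a terminal, match it against the current input token; if it is a non-terminal N, replace it with the RHS of M[N, lookahead] (the unique production whose predict set contains the lookahead).

Stack is shown with the top on the left.

Stack  Input  Action
--------------------
P $    ( - $  output P → ( X
( X $  ( - $  match '('
X $    - $    output X → -
- $    - $    match '-'
$      $      accept

The string is accepted.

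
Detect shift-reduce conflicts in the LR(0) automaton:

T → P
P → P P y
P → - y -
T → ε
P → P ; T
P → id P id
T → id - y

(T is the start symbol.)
A shift-reduce conflict occurs when an LR(0) state has both:
  - a complete (reduce) item [A → α .] (dot at the end), and
  - a shift item [B → β . c γ] (dot before a terminal).

Augment with T' → T and build the canonical LR(0) collection (I0 = CLOSURE({[T' → . T]}), then GOTO on every symbol after a dot until no new states appear). It has 16 states:
  I0: { [P → . - y -], [P → . P ; T], [P → . P P y], [P → . id P id], [T → . P], [T → . id - y], [T → .], [T' → . T] }  — shift, reduce
  I1: { [P → - . y -] }  — shift
  I2: { [P → . - y -], [P → . P ; T], [P → . P P y], [P → . id P id], [P → P . ; T], [P → P . P y], [T → P .] }  — shift, reduce
  I3: { [T' → T .] }  — accept
  I4: { [P → . - y -], [P → . P ; T], [P → . P P y], [P → . id P id], [P → id . P id], [T → id . - y] }  — shift
  I5: { [P → - . y -], [T → id - . y] }  — shift
  I6: { [P → . - y -], [P → . P ; T], [P → . P P y], [P → . id P id], [P → P . ; T], [P → P . P y], [P → id P . id] }  — shift
  I7: { [P → . - y -], [P → . P ; T], [P → . P P y], [P → . id P id], [P → id . P id] }  — shift
  I8: { [P → . - y -], [P → . P ; T], [P → . P P y], [P → . id P id], [P → P ; . T], [T → . P], [T → . id - y], [T → .] }  — shift, reduce
  I9: { [P → . - y -], [P → . P ; T], [P → . P P y], [P → . id P id], [P → P . ; T], [P → P . P y], [P → P P . y] }  — shift
  I10: { [P → . - y -], [P → . P ; T], [P → . P P y], [P → . id P id], [P → id . P id], [P → id P id .] }  — shift, reduce
  I11: { [P → P P y .] }  — reduce
  I12: { [P → P ; T .] }  — reduce
  I13: { [P → - y . -], [T → id - y .] }  — shift, reduce
  I14: { [P → - y - .] }  — reduce
  I15: { [P → - y . -] }  — shift

I0 contains reduce item [T → .] and shift items [P → . - y -], [P → . id P id], [T → . id - y] — shift-reduce conflict.
I2 contains reduce item [T → P .] and shift items [P → . - y -], [P → P . ; T], [P → . id P id] — shift-reduce conflict.
I8 contains reduce item [T → .] and shift items [P → . - y -], [P → . id P id], [T → . id - y] — shift-reduce conflict.
I10 contains reduce item [P → id P id .] and shift items [P → . - y -], [P → . id P id] — shift-reduce conflict.
I13 contains reduce item [T → id - y .] and shift item [P → - y . -] — shift-reduce conflict.

Answer: Yes — I0: [T → .] vs [P → . - y -]; I2: [T → P .] vs [P → . - y -]; I8: [T → .] vs [P → . - y -]; I10: [P → id P id .] vs [P → . - y -]; I13: [T → id - y .] vs [P → - y . -]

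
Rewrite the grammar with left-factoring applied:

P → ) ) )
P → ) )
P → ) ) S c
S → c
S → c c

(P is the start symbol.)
P → ) ) P'
P' → )
P' → ε
P' → S c
S → c S'
S' → ε
S' → c

Left-factoring transforms A → αβ₁ | αβ₂ into A → αA' and A' → β₁ | β₂
(α is the longest common prefix among the alternatives). Repeat until
no nonterminal has two alternatives with a common prefix.

Round 1: P has alternatives sharing prefix ') )'. Introduce P': P → ) ) P'
  Add: P' → )
  Add: P' → ε
  Add: P' → S c

Round 2: S has alternatives sharing prefix 'c'. Introduce S': S → c S'
  Add: S' → ε
  Add: S' → c

No remaining common prefixes — done.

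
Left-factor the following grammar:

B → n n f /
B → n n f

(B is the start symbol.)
Left-factoring transforms A → αβ₁ | αβ₂ into A → αA' and A' → β₁ | β₂
(α is the longest common prefix among the alternatives). Repeat until
no nonterminal has two alternatives with a common prefix.

Round 1: B has alternatives sharing prefix 'n n f'. Introduce B': B → n n f B'
  Add: B' → /
  Add: B' → ε

No remaining common prefixes — done.

Resulting grammar:
B → n n f B'
B' → /
B' → ε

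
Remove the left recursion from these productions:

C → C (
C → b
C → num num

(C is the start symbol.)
C → b C'
C → num num C'
C' → ( C'
C' → ε

C is directly left-recursive. The standard transformation for
  A → A α₁ | ... | A α_m | β₁ | ... | β_n
is
  A  → β₁ A' | ... | β_n A'
  A' → α₁ A' | ... | α_m A' | ε

C → b becomes C → b C'
C → num num becomes C → num num C'
C → C ( becomes C' → ( C'
Add C' → ε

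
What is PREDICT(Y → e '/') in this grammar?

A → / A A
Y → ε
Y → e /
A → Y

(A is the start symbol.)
PREDICT(Y → e '/') = (FIRST(RHS) \ {ε}) ∪ (FOLLOW(Y) if ε ∈ FIRST(RHS), i.e. RHS ⇒* ε)
FIRST(e '/') = { 'e' }
ε ∉ FIRST(e '/'), so FOLLOW(Y) is not added.
PREDICT(Y → e '/') = { 'e' }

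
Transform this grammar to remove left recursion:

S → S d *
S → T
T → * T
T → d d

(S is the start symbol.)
S is directly left-recursive. The standard transformation for
  A → A α₁ | ... | A α_m | β₁ | ... | β_n
is
  A  → β₁ A' | ... | β_n A'
  A' → α₁ A' | ... | α_m A' | ε

S → T becomes S → T S'
S → S d * becomes S' → d * S'
Add S' → ε

Productions for other non-terminals are unchanged:
  T → * T
  T → d d

Resulting grammar:
S → T S'
S' → d * S'
S' → ε
T → * T
T → d d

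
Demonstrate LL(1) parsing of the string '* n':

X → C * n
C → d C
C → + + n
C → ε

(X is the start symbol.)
Stack is shown with the top on the left.

Stack    Input  Action
----------------------
X $      * n $  output X → C * n
C * n $  * n $  output C → ε
* n $    * n $  match '*'
n $      n $    match 'n'
$        $      accept

The string is accepted.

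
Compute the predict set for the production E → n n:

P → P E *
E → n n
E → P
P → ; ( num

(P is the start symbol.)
{ 'n' }

PREDICT(E → n n) = (FIRST(RHS) \ {ε}) ∪ (FOLLOW(E) if ε ∈ FIRST(RHS), i.e. RHS ⇒* ε)
FIRST(n n) = { 'n' }
ε ∉ FIRST(n n), so FOLLOW(E) is not added.
PREDICT(E → n n) = { 'n' }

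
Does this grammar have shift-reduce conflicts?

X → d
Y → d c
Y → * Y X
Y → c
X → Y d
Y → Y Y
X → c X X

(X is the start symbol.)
Yes — I4: [Y → c .] vs [X → . c X X]; I5: [X → d .] vs [Y → d . c]; I9: [Y → Y Y .] vs [Y → . * Y X]; I11: [X → Y d .] vs [Y → d . c]; I15: [Y → Y Y .] vs [X → Y . d]

Augment with X' → X and build the canonical LR(0) collection (I0 = CLOSURE({[X' → . X]}), then GOTO on every symbol after a dot until no new states appear). It has 16 states:
  I0: { [X → . Y d], [X → . c X X], [X → . d], [X' → . X], [Y → . * Y X], [Y → . Y Y], [Y → . c], [Y → . d c] }  — shift
  I1: { [Y → * . Y X], [Y → . * Y X], [Y → . Y Y], [Y → . c], [Y → . d c] }  — shift
  I2: { [X' → X .] }  — accept
  I3: { [X → Y . d], [Y → . * Y X], [Y → . Y Y], [Y → . c], [Y → . d c], [Y → Y . Y] }  — shift
  I4: { [X → . Y d], [X → . c X X], [X → . d], [X → c . X X], [Y → . * Y X], [Y → . Y Y], [Y → . c], [Y → . d c], [Y → c .] }  — shift, reduce
  I5: { [X → d .], [Y → d . c] }  — shift, reduce
  I6: { [Y → d c .] }  — reduce
  I7: { [X → . Y d], [X → . c X X], [X → . d], [X → c X . X], [Y → . * Y X], [Y → . Y Y], [Y → . c], [Y → . d c] }  — shift
  I8: { [X → c X X .] }  — reduce
  I9: { [Y → . * Y X], [Y → . Y Y], [Y → . c], [Y → . d c], [Y → Y . Y], [Y → Y Y .] }  — shift, reduce
  I10: { [Y → c .] }  — reduce
  I11: { [X → Y d .], [Y → d . c] }  — shift, reduce
  I12: { [Y → d . c] }  — shift
  I13: { [X → . Y d], [X → . c X X], [X → . d], [Y → * Y . X], [Y → . * Y X], [Y → . Y Y], [Y → . c], [Y → . d c], [Y → Y . Y] }  — shift
  I14: { [Y → * Y X .] }  — reduce
  I15: { [X → Y . d], [Y → . * Y X], [Y → . Y Y], [Y → . c], [Y → . d c], [Y → Y . Y], [Y → Y Y .] }  — shift, reduce

I4 contains reduce item [Y → c .] and shift items [X → . c X X], [X → . d], [Y → . * Y X], [Y → . c], [Y → . d c] — shift-reduce conflict.
I5 contains reduce item [X → d .] and shift item [Y → d . c] — shift-reduce conflict.
I9 contains reduce item [Y → Y Y .] and shift items [Y → . * Y X], [Y → . c], [Y → . d c] — shift-reduce conflict.
I11 contains reduce item [X → Y d .] and shift item [Y → d . c] — shift-reduce conflict.
I15 contains reduce item [Y → Y Y .] and shift items [X → Y . d], [Y → . * Y X], [Y → . c], [Y → . d c] — shift-reduce conflict.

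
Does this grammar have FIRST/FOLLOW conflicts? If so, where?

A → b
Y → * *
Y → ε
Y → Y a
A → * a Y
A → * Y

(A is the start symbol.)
A FIRST/FOLLOW conflict occurs when a non-terminal N has a nullable alternative N → β (β ⇒* ε) and another alternative N → α with FIRST(α) ∩ FOLLOW(N) ≠ ∅: on such a lookahead the parser cannot decide between expanding α and letting N vanish via β.

Nullable non-terminals: Y.
FIRST sets used below: FIRST(Y) = { '*', 'a', ε }

Y: nullable alternative(s) Y → ε; FOLLOW(Y) = { $, 'a' }
  Y → * *: FIRST \ {ε} = { '*' } — disjoint from FOLLOW(Y)
  Y → ε: FIRST \ {ε} = { } — this is the only nullable alternative, skip
  Y → Y a: FIRST \ {ε} = { '*', 'a' } — overlaps FOLLOW(Y) on { 'a' }: CONFLICT

A has no nullable alternative, so no FIRST/FOLLOW check is needed there.

So the grammar has 1 FIRST/FOLLOW conflict (marked CONFLICT above).

Answer: Yes. Y → Y a with FOLLOW(Y) on { 'a' }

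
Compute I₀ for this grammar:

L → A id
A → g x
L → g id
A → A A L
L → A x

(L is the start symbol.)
First, augment the grammar with L' → L
I₀ = CLOSURE({ [L' → . L] }):
  [L' → . L] has the dot before L: add [L → . A id], [L → . g id], [L → . A x]
  [L → . A id] has the dot before A: add [A → . g x], [A → . A A L]
No further items can be added.

I₀ = { [A → . A A L], [A → . g x], [L → . A id], [L → . A x], [L → . g id], [L' → . L] }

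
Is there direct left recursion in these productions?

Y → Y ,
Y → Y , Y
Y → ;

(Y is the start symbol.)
Direct left recursion occurs when N → N α for some non-terminal N (the right-hand side begins with the left-hand side itself).

Y → Y ,: LEFT RECURSIVE (starts with Y)
Y → Y , Y: LEFT RECURSIVE (starts with Y)
Y → ;: starts with ';'

The grammar has direct left recursion on: Y.

Answer: Yes, Y is left-recursive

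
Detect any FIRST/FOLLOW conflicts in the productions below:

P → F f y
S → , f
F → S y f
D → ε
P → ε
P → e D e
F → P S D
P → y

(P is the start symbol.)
Yes. P → F f y with FOLLOW(P) on { ',' }

A FIRST/FOLLOW conflict occurs when a non-terminal N has a nullable alternative N → β (β ⇒* ε) and another alternative N → α with FIRST(α) ∩ FOLLOW(N) ≠ ∅: on such a lookahead the parser cannot decide between expanding α and letting N vanish via β.

Nullable non-terminals: D, P.
FIRST sets used below: FIRST(F) = { ',', 'e', 'y' }
D has a nullable alternative but only one production, so nothing to check.

P: nullable alternative(s) P → ε; FOLLOW(P) = { $, ',' }
  P → F f y: FIRST \ {ε} = { ',', 'e', 'y' } — overlaps FOLLOW(P) on { ',' }: CONFLICT
  P → ε: FIRST \ {ε} = { } — this is the only nullable alternative, skip
  P → e D e: FIRST \ {ε} = { 'e' } — disjoint from FOLLOW(P)
  P → y: FIRST \ {ε} = { 'y' } — disjoint from FOLLOW(P)

F, S have no nullable alternative, so no FIRST/FOLLOW check is needed there.

So the grammar has 1 FIRST/FOLLOW conflict (marked CONFLICT above).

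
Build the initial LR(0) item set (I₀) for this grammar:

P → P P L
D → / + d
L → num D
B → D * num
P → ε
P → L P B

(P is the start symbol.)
{ [L → . num D], [P → . L P B], [P → . P P L], [P → .], [P' → . P] }

First, augment the grammar with P' → P
I₀ = CLOSURE({ [P' → . P] }):
  [P' → . P] has the dot before P: add [P → . P P L], [P → .], [P → . L P B]
  [P → . L P B] has the dot before L: add [L → . num D]
No further items can be added.

I₀ = { [L → . num D], [P → . L P B], [P → . P P L], [P → .], [P' → . P] }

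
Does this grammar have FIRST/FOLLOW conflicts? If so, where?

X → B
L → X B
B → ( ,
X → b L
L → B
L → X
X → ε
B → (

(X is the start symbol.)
A FIRST/FOLLOW conflict occurs when a non-terminal N has a nullable alternative N → β (β ⇒* ε) and another alternative N → α with FIRST(α) ∩ FOLLOW(N) ≠ ∅: on such a lookahead the parser cannot decide between expanding α and letting N vanish via β.

Nullable non-terminals: L, X.
FIRST sets used below: FIRST(X) = { '(', 'b', ε }, FIRST(B) = { '(' }

L: nullable alternative(s) L → X; FOLLOW(L) = { $, '(' }
  L → X B: FIRST \ {ε} = { '(', 'b' } — overlaps FOLLOW(L) on { '(' }: CONFLICT
  L → B: FIRST \ {ε} = { '(' } — overlaps FOLLOW(L) on { '(' }: CONFLICT
  L → X: FIRST \ {ε} = { '(', 'b' } — this is the only nullable alternative, skip

X: nullable alternative(s) X → ε; FOLLOW(X) = { $, '(' }
  X → B: FIRST \ {ε} = { '(' } — overlaps FOLLOW(X) on { '(' }: CONFLICT
  X → b L: FIRST \ {ε} = { 'b' } — disjoint from FOLLOW(X)
  X → ε: FIRST \ {ε} = { } — this is the only nullable alternative, skip

B has no nullable alternative, so no FIRST/FOLLOW check is needed there.

So the grammar has 3 FIRST/FOLLOW conflicts (marked CONFLICT above).

Answer: Yes. X → B with FOLLOW(X) on { '(' }; L → X B with FOLLOW(L) on { '(' }; L → B with FOLLOW(L) on { '(' }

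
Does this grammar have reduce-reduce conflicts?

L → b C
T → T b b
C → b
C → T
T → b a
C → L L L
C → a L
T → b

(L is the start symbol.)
Yes — I7: [C → b .] vs [T → b .]

A reduce-reduce conflict occurs when an LR(0) state has two complete items [A → α .] and [B → β .] — both call for a reduction, and with no lookahead the parser cannot choose between them.

Augment with L' → L and build the canonical LR(0) collection (I0 = CLOSURE({[L' → . L]}), then GOTO on every symbol after a dot until no new states appear). It has 14 states:
  I0: { [L → . b C], [L' → . L] }  — shift
  I1: { [L' → L .] }  — accept
  I2: { [C → . L L L], [C → . T], [C → . a L], [C → . b], [L → . b C], [L → b . C], [T → . T b b], [T → . b a], [T → . b] }  — shift
  I3: { [L → b C .] }  — reduce
  I4: { [C → L . L L], [L → . b C] }  — shift
  I5: { [C → T .], [T → T . b b] }  — shift, reduce
  I6: { [C → a . L], [L → . b C] }  — shift
  I7: { [C → . L L L], [C → . T], [C → . a L], [C → . b], [C → b .], [L → . b C], [L → b . C], [T → . T b b], [T → . b a], [T → . b], [T → b . a], [T → b .] }  — shift, 2 reduces
  I8: { [C → a . L], [L → . b C], [T → b a .] }  — shift, reduce
  I9: { [C → a L .] }  — reduce
  I10: { [T → T b . b] }  — shift
  I11: { [T → T b b .] }  — reduce
  I12: { [C → L L . L], [L → . b C] }  — shift
  I13: { [C → L L L .] }  — reduce

I7 contains complete items [C → b .], [T → b .] — reduce-reduce conflict.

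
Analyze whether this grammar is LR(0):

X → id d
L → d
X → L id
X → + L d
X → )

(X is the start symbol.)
A grammar is LR(0) if no state in the canonical LR(0) collection has:
  - both a shift item (dot before a terminal) and a complete item (shift-reduce conflict), or
  - two or more complete items (reduce-reduce conflict; the accept item [X' → X .] counts as a complete item here).

Augment with X' → X and build the canonical LR(0) collection (I0 = CLOSURE({[X' → . X]}), then GOTO on every symbol after a dot until no new states appear). It has 11 states:
  I0: { [L → . d], [X → . )], [X → . + L d], [X → . L id], [X → . id d], [X' → . X] }  — shift
  I1: { [X → ) .] }  — reduce
  I2: { [L → . d], [X → + . L d] }  — shift
  I3: { [X → L . id] }  — shift
  I4: { [X' → X .] }  — accept
  I5: { [L → d .] }  — reduce
  I6: { [X → id . d] }  — shift
  I7: { [X → id d .] }  — reduce
  I8: { [X → L id .] }  — reduce
  I9: { [X → + L . d] }  — shift
  I10: { [X → + L d .] }  — reduce

Every state is either a pure shift/goto state or contains exactly one complete item and nothing to shift — no conflicts. The grammar is LR(0).

Answer: Yes, the grammar is LR(0)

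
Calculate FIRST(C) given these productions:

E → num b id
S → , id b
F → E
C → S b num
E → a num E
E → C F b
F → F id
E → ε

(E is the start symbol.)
To compute FIRST(C), examine every production with C on the left-hand side, reading each right-hand side left to right until a non-nullable symbol is reached.

FIRST sets of the other non-terminals involved (by the same procedure, iterated to a fixed point):
  FIRST(S) = { ',' }

From C → S b num:
  - S is a non-terminal: add FIRST(S) \ {ε} = { ',' }
    S is not nullable, so stop

Collecting: FIRST(C) = { ',' }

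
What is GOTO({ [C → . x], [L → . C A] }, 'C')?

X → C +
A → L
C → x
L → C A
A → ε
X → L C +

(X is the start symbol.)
GOTO(I, 'C') = CLOSURE({ [A → αX.β] : [A → α.Xβ] ∈ I, X = 'C' })

Items with dot before 'C', with the dot advanced:
  [L → . C A] → [L → C . A]
Closure of the advanced items:
  [L → C . A] has the dot before A: add [A → . L], [A → .]
  [A → . L] has the dot before L: add [L → . C A]
  [L → . C A] has the dot before C: add [C → . x]

GOTO = { [A → . L], [A → .], [C → . x], [L → . C A], [L → C . A] }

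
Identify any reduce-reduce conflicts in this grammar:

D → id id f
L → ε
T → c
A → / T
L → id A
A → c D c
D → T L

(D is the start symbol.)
No reduce-reduce conflicts

A reduce-reduce conflict occurs when an LR(0) state has two complete items [A → α .] and [B → β .] — both call for a reduction, and with no lookahead the parser cannot choose between them.

Augment with D' → D and build the canonical LR(0) collection (I0 = CLOSURE({[D' → . D]}), then GOTO on every symbol after a dot until no new states appear). It has 15 states:
  I0: { [D → . T L], [D → . id id f], [D' → . D], [T → . c] }  — shift
  I1: { [D' → D .] }  — accept
  I2: { [D → T . L], [L → . id A], [L → .] }  — shift, reduce
  I3: { [T → c .] }  — reduce
  I4: { [D → id . id f] }  — shift
  I5: { [D → id id . f] }  — shift
  I6: { [D → id id f .] }  — reduce
  I7: { [D → T L .] }  — reduce
  I8: { [A → . / T], [A → . c D c], [L → id . A] }  — shift
  I9: { [A → / . T], [T → . c] }  — shift
  I10: { [L → id A .] }  — reduce
  I11: { [A → c . D c], [D → . T L], [D → . id id f], [T → . c] }  — shift
  I12: { [A → c D . c] }  — shift
  I13: { [A → c D c .] }  — reduce
  I14: { [A → / T .] }  — reduce

No state contains more than one complete item.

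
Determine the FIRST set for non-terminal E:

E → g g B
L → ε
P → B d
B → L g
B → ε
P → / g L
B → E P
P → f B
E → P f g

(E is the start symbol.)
{ '/', 'd', 'f', 'g' }

FIRST sets of the other non-terminals involved (by the same procedure, iterated to a fixed point):
  FIRST(P) = { '/', 'd', 'f', 'g' }

From E → g g B:
  - g is a terminal: add 'g' and stop
From E → P f g:
  - P is a non-terminal: add FIRST(P) \ {ε} = { '/', 'd', 'f', 'g' }
    P is not nullable, so stop

Collecting: FIRST(E) = { '/', 'd', 'f', 'g' }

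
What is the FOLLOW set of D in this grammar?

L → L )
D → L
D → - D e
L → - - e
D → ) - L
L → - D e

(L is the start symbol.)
{ 'e' }

To compute FOLLOW(D), find every occurrence of D on a right-hand side N → α D β: add FIRST(β) \ {ε}, and if β is empty or nullable also add FOLLOW(N). Iterate to a fixed point.

In D → - D e: D is followed by e, add FIRST(e) \ {ε} = { 'e' }
In L → - D e: D is followed by e, add FIRST(e) \ {ε} = { 'e' }

Taking the union: FOLLOW(D) = { 'e' }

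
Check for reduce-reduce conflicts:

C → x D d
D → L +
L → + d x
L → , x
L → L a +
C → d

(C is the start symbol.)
No reduce-reduce conflicts

A reduce-reduce conflict occurs when an LR(0) state has two complete items [A → α .] and [B → β .] — both call for a reduction, and with no lookahead the parser cannot choose between them.

Augment with C' → C and build the canonical LR(0) collection (I0 = CLOSURE({[C' → . C]}), then GOTO on every symbol after a dot until no new states appear). It has 15 states:
  I0: { [C → . d], [C → . x D d], [C' → . C] }  — shift
  I1: { [C' → C .] }  — accept
  I2: { [C → d .] }  — reduce
  I3: { [C → x . D d], [D → . L +], [L → . + d x], [L → . , x], [L → . L a +] }  — shift
  I4: { [L → + . d x] }  — shift
  I5: { [L → , . x] }  — shift
  I6: { [C → x D . d] }  — shift
  I7: { [D → L . +], [L → L . a +] }  — shift
  I8: { [D → L + .] }  — reduce
  I9: { [L → L a . +] }  — shift
  I10: { [L → L a + .] }  — reduce
  I11: { [C → x D d .] }  — reduce
  I12: { [L → , x .] }  — reduce
  I13: { [L → + d . x] }  — shift
  I14: { [L → + d x .] }  — reduce

No state contains more than one complete item.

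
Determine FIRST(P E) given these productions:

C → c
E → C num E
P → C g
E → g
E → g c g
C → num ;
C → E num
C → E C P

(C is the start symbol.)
FIRST sets of the non-terminals involved (from the grammar, by fixed-point iteration):
  FIRST(P) = { 'c', 'g', 'num' }

To compute FIRST(P E), process the symbols left to right:
Symbol P is a non-terminal. Add FIRST(P) \ {ε} = { 'c', 'g', 'num' }
P is not nullable (ε ∉ FIRST(P)), so stop here.
FIRST(P E) = { 'c', 'g', 'num' }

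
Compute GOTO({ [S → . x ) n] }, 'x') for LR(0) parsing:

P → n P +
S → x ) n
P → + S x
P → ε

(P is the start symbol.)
GOTO(I, 'x') = CLOSURE({ [A → αX.β] : [A → α.Xβ] ∈ I, X = 'x' })

Items with dot before 'x', with the dot advanced:
  [S → . x ) n] → [S → x . ) n]
Closure adds nothing (no advanced item has the dot before a non-terminal).

GOTO = { [S → x . ) n] }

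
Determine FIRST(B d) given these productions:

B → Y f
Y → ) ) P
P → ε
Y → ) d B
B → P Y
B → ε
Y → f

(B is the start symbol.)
FIRST sets of the non-terminals involved (from the grammar, by fixed-point iteration):
  FIRST(B) = { ')', 'f', ε }

To compute FIRST(B d), process the symbols left to right:
Symbol B is a non-terminal. Add FIRST(B) \ {ε} = { ')', 'f' }
B is nullable (ε ∈ FIRST(B)), continue to the next symbol.
Symbol d is a terminal. Add 'd' and stop.
FIRST(B d) = { ')', 'd', 'f' }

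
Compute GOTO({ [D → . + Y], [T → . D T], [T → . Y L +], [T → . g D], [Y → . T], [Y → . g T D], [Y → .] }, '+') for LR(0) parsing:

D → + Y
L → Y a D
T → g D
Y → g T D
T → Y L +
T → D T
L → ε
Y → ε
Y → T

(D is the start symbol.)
{ [D → + . Y], [D → . + Y], [T → . D T], [T → . Y L +], [T → . g D], [Y → . T], [Y → . g T D], [Y → .] }

GOTO(I, '+') = CLOSURE({ [A → αX.β] : [A → α.Xβ] ∈ I, X = '+' })

Items with dot before '+', with the dot advanced:
  [D → . + Y] → [D → + . Y]
Closure of the advanced items:
  [D → + . Y] has the dot before Y: add [Y → . g T D], [Y → .], [Y → . T]
  [Y → . T] has the dot before T: add [T → . g D], [T → . Y L +], [T → . D T]
  [T → . D T] has the dot before D: add [D → . + Y]

GOTO = { [D → + . Y], [D → . + Y], [T → . D T], [T → . Y L +], [T → . g D], [Y → . T], [Y → . g T D], [Y → .] }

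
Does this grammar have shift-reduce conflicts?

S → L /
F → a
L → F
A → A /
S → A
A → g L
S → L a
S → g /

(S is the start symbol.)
Yes — I1: [S → A .] vs [A → A . /]

Augment with S' → S and build the canonical LR(0) collection (I0 = CLOSURE({[S' → . S]}), then GOTO on every symbol after a dot until no new states appear). It has 12 states:
  I0: { [A → . A /], [A → . g L], [F → . a], [L → . F], [S → . A], [S → . L /], [S → . L a], [S → . g /], [S' → . S] }  — shift
  I1: { [A → A . /], [S → A .] }  — shift, reduce
  I2: { [L → F .] }  — reduce
  I3: { [S → L . /], [S → L . a] }  — shift
  I4: { [S' → S .] }  — accept
  I5: { [F → a .] }  — reduce
  I6: { [A → g . L], [F → . a], [L → . F], [S → g . /] }  — shift
  I7: { [S → g / .] }  — reduce
  I8: { [A → g L .] }  — reduce
  I9: { [S → L / .] }  — reduce
  I10: { [S → L a .] }  — reduce
  I11: { [A → A / .] }  — reduce

I1 contains reduce item [S → A .] and shift item [A → A . /] — shift-reduce conflict.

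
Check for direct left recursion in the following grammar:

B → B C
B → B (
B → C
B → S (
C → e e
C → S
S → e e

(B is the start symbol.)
Direct left recursion occurs when N → N α for some non-terminal N (the right-hand side begins with the left-hand side itself).

B → B C: LEFT RECURSIVE (starts with B)
B → B (: LEFT RECURSIVE (starts with B)
B → C: starts with C
B → S (: starts with S
C → e e: starts with e
C → S: starts with S
S → e e: starts with e

The grammar has direct left recursion on: B.

Answer: Yes, B is left-recursive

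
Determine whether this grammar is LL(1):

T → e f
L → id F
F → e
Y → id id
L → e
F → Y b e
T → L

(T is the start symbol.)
Relevant sets:
  FIRST(L) = { 'e', 'id' }
  FIRST(Y) = { 'id' }

For T:
  PREDICT(T → e f) = { 'e' }
  PREDICT(T → L) = { 'e', 'id' }
For L:
  PREDICT(L → id F) = { 'id' }
  PREDICT(L → e) = { 'e' }
For F:
  PREDICT(F → e) = { 'e' }
  PREDICT(F → Y b e) = { 'id' }
Y has a single production, so nothing to check there.

Conflict found: Predict set conflict for T: { 'e' }
The grammar is NOT LL(1).

Answer: No. Predict set conflict for T: { 'e' }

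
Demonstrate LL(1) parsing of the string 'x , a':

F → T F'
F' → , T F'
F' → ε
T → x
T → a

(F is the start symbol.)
Stack is shown with the top on the left.

Stack     Input    Action
-------------------------
F $       x , a $  output F → T F'
T F' $    x , a $  output T → x
x F' $    x , a $  match 'x'
F' $      , a $    output F' → , T F'
, T F' $  , a $    match ','
T F' $    a $      output T → a
a F' $    a $      match 'a'
F' $      $        output F' → ε
$         $        accept

The string is accepted.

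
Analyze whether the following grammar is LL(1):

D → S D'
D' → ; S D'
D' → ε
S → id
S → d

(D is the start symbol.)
Yes, the grammar is LL(1).

A grammar is LL(1) if for each non-terminal N with multiple productions, the predict sets of those productions are pairwise disjoint, where PREDICT(N → α) = (FIRST(α) \ {ε}) ∪ (FOLLOW(N) if α ⇒* ε).

Relevant sets:
  FOLLOW(D') = { $ }

For D':
  PREDICT(D' → ';' S D') = { ';' }
  PREDICT(D' → ε) = { $ }
For S:
  PREDICT(S → id) = { 'id' }
  PREDICT(S → d) = { 'd' }
D has a single production, so nothing to check there.

All predict sets are disjoint. The grammar IS LL(1).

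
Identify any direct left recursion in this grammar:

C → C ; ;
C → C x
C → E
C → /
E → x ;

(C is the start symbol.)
Yes, C is left-recursive

Direct left recursion occurs when N → N α for some non-terminal N (the right-hand side begins with the left-hand side itself).

C → C ; ;: LEFT RECURSIVE (starts with C)
C → C x: LEFT RECURSIVE (starts with C)
C → E: starts with E
C → /: starts with '/'
E → x ;: starts with x

The grammar has direct left recursion on: C.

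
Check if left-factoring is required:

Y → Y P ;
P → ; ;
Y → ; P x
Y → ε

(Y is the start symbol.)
No, left-factoring is not needed

Left-factoring is needed when two productions for the same non-terminal
share a common prefix on the right-hand side.

Productions for Y:
  Y → Y P ;
  Y → ; P x
  Y → ε

No common prefixes found.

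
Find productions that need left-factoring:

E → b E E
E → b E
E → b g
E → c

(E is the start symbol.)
Left-factoring is needed when two productions for the same non-terminal
share a common prefix on the right-hand side.

Productions for E:
  E → b E E
  E → b E
  E → b g
  E → c

Found common prefix 'b' in productions for E

Answer: Yes, E has productions with common prefix 'b'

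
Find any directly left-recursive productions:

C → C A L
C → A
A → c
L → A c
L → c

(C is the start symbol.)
Yes, C is left-recursive

Direct left recursion occurs when N → N α for some non-terminal N (the right-hand side begins with the left-hand side itself).

C → C A L: LEFT RECURSIVE (starts with C)
C → A: starts with A
A → c: starts with c
L → A c: starts with A
L → c: starts with c

The grammar has direct left recursion on: C.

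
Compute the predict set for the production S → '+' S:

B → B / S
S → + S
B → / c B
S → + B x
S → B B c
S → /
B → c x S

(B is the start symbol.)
PREDICT(S → '+' S) = (FIRST(RHS) \ {ε}) ∪ (FOLLOW(S) if ε ∈ FIRST(RHS), i.e. RHS ⇒* ε)
FIRST('+' S) = { '+' }
ε ∉ FIRST('+' S), so FOLLOW(S) is not added.
PREDICT(S → '+' S) = { '+' }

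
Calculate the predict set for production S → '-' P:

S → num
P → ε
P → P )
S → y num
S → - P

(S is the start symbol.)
{ '-' }

PREDICT(S → '-' P) = (FIRST(RHS) \ {ε}) ∪ (FOLLOW(S) if ε ∈ FIRST(RHS), i.e. RHS ⇒* ε)
FIRST('-' P) = { '-' }
ε ∉ FIRST('-' P), so FOLLOW(S) is not added.
PREDICT(S → '-' P) = { '-' }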